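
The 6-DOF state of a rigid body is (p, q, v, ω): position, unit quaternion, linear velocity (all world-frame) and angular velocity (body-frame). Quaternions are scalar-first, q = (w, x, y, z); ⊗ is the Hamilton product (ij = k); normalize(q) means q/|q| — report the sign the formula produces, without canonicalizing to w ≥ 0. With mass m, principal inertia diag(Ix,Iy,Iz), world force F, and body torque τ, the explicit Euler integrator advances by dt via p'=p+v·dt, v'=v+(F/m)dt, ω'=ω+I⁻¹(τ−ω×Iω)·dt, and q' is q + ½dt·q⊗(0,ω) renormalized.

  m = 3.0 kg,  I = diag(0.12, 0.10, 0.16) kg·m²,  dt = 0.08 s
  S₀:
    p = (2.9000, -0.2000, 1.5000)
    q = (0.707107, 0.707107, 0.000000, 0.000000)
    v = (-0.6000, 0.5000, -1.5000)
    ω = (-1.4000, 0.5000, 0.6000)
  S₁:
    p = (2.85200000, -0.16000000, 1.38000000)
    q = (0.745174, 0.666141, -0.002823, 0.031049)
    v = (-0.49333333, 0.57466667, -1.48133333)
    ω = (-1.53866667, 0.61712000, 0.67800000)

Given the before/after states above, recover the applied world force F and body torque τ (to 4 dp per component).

F = (4.0000, 2.8000, 0.7000)
τ = (-0.1900, 0.1800, 0.1700)

v₁ − v₀ = (0.10666667, 0.07466667, 0.01866667)
m·(v₁−v₀)/dt = (4.0000, 2.8000, 0.7000)
rate change Δω = (-0.13866667, 0.11712000, 0.07800000)
precession coupling = (0.0180, 0.0336, 0.0140)
τ = I·(Δω/dt) + ω₀×(Iω₀) = (-0.1900, 0.1800, 0.1700)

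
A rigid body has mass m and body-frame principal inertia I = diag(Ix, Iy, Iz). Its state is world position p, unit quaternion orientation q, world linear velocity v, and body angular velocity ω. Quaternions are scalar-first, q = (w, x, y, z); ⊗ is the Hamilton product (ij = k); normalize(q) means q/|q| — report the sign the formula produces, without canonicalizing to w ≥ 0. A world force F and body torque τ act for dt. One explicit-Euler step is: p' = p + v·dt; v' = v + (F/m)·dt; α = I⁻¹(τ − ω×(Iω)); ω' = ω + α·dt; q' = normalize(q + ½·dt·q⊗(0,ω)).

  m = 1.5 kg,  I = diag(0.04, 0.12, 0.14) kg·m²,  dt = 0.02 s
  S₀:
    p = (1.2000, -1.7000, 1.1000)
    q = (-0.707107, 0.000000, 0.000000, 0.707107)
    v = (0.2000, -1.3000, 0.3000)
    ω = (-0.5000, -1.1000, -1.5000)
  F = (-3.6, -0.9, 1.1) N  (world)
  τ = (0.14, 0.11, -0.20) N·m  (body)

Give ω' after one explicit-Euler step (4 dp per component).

ω' = (-0.4465, -1.0692, -1.5349)

gyro term ω×Iω = (0.0330, -0.0750, 0.0440)
(τ − ω×Iω)/I = (2.6750, 1.5417, -1.7429)
ω' = ω + α·dt = (-0.4465, -1.0692, -1.5349)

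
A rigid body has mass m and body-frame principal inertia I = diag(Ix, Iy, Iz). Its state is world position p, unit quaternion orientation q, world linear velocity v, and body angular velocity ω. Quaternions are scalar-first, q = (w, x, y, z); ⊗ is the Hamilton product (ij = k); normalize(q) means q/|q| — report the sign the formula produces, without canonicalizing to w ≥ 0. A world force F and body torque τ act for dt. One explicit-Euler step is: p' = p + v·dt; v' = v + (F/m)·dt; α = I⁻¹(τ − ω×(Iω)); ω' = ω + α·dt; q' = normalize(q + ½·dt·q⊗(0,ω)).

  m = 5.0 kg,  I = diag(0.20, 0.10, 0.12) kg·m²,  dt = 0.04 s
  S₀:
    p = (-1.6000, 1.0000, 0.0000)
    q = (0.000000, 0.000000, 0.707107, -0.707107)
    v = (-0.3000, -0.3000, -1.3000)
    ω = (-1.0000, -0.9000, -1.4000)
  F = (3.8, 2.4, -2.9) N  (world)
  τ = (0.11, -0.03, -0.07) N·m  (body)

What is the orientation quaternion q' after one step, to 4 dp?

q' = (-0.0071, -0.0325, 0.7207, -0.6924)

q⊗(0,ω) = (-0.3535535, -1.6263461, 0.7071070, 0.7071070)
q' = normalize(q + ½dt·q⊗(0,ω)) = (-0.0071, -0.0325, 0.7207, -0.6924)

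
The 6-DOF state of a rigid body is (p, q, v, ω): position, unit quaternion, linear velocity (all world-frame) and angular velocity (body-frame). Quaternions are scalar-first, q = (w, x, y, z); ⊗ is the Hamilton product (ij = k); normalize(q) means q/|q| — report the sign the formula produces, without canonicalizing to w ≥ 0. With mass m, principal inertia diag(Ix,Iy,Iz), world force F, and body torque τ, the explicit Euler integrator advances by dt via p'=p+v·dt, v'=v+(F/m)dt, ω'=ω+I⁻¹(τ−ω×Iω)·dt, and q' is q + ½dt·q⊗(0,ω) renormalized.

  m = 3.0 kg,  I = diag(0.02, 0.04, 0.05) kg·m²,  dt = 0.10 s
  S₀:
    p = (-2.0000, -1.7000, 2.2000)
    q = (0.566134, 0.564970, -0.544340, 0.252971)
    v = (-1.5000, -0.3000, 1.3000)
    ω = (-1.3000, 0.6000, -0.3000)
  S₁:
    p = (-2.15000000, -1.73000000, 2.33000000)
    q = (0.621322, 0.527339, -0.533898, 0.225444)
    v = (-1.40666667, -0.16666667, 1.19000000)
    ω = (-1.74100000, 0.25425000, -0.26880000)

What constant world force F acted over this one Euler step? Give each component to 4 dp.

velocity change Δv = (0.09333333, 0.13333333, -0.11000000)
applied force F = (2.8000, 4.0000, -3.3000)

F = (2.8000, 4.0000, -3.3000)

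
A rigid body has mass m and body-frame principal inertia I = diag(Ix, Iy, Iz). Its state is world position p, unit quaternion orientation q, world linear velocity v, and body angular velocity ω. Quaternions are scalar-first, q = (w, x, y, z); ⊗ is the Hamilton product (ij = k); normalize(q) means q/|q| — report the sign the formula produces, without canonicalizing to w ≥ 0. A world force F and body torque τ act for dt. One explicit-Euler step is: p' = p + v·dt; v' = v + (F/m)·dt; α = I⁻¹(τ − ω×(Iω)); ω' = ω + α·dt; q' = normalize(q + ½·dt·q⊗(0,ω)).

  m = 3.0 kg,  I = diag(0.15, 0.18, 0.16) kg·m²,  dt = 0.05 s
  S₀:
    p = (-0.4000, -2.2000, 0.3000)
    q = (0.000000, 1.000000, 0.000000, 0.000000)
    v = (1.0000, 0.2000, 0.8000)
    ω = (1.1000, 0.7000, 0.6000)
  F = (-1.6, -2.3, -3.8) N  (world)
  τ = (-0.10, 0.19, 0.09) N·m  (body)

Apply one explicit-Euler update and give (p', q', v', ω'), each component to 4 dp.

α = I⁻¹(τ − ω×Iω) = (-0.6107, 1.0922, 0.4181)
ω' = ω + α·dt = (1.0695, 0.7546, 0.6209)
q⊗(0,ω) = (-1.1000000, 0.0000000, -0.6000000, 0.7000000)
q' = normalize(q + ½dt·q⊗(0,ω)) = (-0.0275, 0.9994, -0.0150, 0.0175)
linear accel F/m = (-0.5333, -0.7667, -1.2667)
p + v·dt = (-0.3500, -2.1900, 0.3400)
new velocity v' = (0.9733, 0.1617, 0.7367)

p' = (-0.3500, -2.1900, 0.3400)
q' = (-0.0275, 0.9994, -0.0150, 0.0175)
v' = (0.9733, 0.1617, 0.7367)
ω' = (1.0695, 0.7546, 0.6209)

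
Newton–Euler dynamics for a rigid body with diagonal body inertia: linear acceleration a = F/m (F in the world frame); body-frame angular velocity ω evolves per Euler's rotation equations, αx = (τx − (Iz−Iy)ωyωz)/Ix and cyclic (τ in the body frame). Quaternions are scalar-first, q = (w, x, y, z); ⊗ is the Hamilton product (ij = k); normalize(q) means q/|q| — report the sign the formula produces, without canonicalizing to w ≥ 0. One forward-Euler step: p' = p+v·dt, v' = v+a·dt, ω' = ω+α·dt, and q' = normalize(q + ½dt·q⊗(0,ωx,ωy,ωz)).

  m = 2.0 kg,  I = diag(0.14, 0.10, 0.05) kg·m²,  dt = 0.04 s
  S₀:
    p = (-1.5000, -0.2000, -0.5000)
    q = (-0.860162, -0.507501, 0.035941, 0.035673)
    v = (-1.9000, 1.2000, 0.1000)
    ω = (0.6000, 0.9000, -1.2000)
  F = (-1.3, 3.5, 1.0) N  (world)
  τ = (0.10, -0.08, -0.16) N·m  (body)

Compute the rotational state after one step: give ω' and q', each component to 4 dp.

α = I⁻¹(τ − ω×Iω) = (0.3286, -0.1520, -2.7680)
new body rate ω' = (0.6131, 0.8939, -1.3107)
Hamilton product q⊗(0,ω) = (0.3149613, -0.5913321, -1.3617432, 0.5538789)
q' = normalize(q + ½dt·q⊗(0,ω)) = (-0.8534, -0.5191, 0.0087, 0.0467)

ω' = (0.6131, 0.8939, -1.3107)
q' = (-0.8534, -0.5191, 0.0087, 0.0467)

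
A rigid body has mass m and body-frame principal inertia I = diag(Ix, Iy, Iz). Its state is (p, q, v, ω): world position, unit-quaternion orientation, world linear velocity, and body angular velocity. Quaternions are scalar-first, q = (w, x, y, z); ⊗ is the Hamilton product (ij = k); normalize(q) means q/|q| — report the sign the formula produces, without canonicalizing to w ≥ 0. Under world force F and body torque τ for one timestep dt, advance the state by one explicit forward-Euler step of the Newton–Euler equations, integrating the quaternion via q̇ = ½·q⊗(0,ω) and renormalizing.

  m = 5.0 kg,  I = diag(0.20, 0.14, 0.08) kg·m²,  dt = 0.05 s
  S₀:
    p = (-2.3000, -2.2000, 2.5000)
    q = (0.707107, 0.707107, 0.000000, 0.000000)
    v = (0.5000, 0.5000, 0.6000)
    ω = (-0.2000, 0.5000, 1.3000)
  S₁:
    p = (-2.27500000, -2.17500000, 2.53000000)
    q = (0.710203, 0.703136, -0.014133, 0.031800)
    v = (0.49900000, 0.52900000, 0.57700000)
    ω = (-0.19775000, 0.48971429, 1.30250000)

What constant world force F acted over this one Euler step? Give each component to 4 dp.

F = (-0.1000, 2.9000, -2.3000)

velocity change Δv = (-0.00100000, 0.02900000, -0.02300000)
m·(v₁−v₀)/dt = (-0.1000, 2.9000, -2.3000)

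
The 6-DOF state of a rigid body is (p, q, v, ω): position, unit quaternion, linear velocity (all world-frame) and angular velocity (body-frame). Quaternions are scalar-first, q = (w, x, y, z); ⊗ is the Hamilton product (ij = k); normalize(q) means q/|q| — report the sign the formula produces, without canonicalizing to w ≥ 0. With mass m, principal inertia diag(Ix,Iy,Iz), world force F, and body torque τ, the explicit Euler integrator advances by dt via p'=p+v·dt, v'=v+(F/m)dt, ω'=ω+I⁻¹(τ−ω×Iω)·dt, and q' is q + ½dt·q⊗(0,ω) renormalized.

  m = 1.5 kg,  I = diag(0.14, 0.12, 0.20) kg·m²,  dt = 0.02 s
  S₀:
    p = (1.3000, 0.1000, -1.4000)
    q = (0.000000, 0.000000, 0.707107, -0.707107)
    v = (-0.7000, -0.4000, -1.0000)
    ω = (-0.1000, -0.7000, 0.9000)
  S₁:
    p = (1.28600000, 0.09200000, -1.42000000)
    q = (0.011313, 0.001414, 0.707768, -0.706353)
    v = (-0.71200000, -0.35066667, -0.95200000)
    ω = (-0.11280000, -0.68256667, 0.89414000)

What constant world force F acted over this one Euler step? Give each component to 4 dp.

F = (-0.9000, 3.7000, 3.6000)

Δv = v₁−v₀ = (-0.01200000, 0.04933333, 0.04800000)
m·(v₁−v₀)/dt = (-0.9000, 3.7000, 3.6000)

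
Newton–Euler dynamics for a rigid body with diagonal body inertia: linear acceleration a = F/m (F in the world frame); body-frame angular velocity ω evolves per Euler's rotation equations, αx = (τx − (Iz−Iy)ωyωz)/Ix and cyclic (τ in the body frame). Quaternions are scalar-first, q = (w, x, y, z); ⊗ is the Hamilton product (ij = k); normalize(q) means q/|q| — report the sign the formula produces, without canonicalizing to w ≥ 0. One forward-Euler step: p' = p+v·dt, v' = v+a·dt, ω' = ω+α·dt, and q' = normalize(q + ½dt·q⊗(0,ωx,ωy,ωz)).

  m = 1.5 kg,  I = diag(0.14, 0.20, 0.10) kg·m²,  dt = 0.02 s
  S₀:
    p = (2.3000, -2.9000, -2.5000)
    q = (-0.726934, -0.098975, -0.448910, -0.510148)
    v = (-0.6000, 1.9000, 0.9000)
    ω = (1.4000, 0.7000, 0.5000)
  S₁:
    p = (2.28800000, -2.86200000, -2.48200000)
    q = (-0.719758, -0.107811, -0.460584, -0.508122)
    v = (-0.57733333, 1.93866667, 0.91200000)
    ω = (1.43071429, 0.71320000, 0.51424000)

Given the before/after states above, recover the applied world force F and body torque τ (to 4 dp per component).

velocity change Δv = (0.02266667, 0.03866667, 0.01200000)
F = m·Δv/dt = (1.7000, 2.9000, 0.9000)
Δω = ω₁−ω₀ = (0.03071429, 0.01320000, 0.01424000)
gyro term ω₀×Iω₀ = (-0.0350, 0.0280, 0.0588)
applied torque τ = (0.1800, 0.1600, 0.1300)

F = (1.7000, 2.9000, 0.9000)
τ = (0.1800, 0.1600, 0.1300)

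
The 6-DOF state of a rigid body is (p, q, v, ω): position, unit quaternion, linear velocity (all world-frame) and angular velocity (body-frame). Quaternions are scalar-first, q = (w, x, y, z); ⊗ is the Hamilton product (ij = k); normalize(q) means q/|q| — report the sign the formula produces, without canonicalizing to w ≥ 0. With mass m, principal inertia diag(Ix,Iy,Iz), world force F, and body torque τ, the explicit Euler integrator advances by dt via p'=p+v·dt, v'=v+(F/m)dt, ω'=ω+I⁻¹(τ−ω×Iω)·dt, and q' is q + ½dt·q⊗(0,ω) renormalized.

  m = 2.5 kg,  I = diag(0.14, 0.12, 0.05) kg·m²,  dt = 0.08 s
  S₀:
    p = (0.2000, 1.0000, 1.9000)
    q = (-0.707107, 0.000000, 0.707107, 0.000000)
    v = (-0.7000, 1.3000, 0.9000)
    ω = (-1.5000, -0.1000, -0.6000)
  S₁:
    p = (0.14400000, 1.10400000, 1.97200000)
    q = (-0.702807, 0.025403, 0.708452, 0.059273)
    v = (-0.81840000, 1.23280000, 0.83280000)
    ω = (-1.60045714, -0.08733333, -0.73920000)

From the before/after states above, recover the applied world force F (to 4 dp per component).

velocity change Δv = (-0.11840000, -0.06720000, -0.06720000)
m·(v₁−v₀)/dt = (-3.7000, -2.1000, -2.1000)

F = (-3.7000, -2.1000, -2.1000)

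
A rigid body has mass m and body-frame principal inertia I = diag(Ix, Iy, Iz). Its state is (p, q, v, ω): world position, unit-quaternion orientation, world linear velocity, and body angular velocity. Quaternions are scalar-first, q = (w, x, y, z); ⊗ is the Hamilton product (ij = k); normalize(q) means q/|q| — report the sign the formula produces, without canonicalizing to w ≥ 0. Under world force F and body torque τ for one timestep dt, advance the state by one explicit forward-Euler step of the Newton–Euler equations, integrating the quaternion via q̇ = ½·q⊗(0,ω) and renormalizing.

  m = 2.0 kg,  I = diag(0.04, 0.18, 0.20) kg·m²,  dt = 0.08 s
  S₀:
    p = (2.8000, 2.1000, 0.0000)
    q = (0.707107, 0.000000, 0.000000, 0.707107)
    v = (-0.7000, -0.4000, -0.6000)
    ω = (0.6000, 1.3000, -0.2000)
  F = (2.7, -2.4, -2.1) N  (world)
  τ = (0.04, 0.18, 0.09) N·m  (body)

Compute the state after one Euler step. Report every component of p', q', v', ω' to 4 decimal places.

p' = (2.7440, 2.0680, -0.0480)
q' = (0.7116, -0.0198, 0.0537, 0.7003)
v' = (-0.5920, -0.4960, -0.6840)
ω' = (0.6904, 1.3715, -0.2077)

ω×(Iω) gyroscopic = (-0.0052, 0.0192, 0.1092)
(τ − ω×Iω)/I = (1.1300, 0.8933, -0.0960)
new body rate ω' = (0.6904, 1.3715, -0.2077)
Hamilton product q⊗(0,ω) = (0.1414214, -0.4949749, 1.3435033, -0.1414214)
q + ½dt·q⊗(0,ω), renormalized = (0.7116, -0.0198, 0.0537, 0.7003)
a = F/m = (1.3500, -1.2000, -1.0500)
p + v·dt = (2.7440, 2.0680, -0.0480)
new velocity v' = (-0.5920, -0.4960, -0.6840)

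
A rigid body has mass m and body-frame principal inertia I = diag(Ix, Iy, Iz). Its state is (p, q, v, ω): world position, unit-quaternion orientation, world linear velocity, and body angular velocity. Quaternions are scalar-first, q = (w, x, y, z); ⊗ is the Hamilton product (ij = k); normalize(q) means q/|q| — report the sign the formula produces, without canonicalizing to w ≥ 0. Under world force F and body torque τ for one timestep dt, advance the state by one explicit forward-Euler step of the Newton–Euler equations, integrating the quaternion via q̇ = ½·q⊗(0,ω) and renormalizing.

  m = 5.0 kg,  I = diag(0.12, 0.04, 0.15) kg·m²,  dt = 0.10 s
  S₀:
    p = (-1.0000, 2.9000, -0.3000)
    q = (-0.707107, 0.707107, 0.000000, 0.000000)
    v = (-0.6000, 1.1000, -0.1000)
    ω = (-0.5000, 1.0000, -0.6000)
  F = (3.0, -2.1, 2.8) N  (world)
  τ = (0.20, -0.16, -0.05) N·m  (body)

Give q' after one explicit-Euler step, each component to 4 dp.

q' = (-0.6880, 0.7233, -0.0141, 0.0565)

Hamilton product q⊗(0,ω) = (0.3535535, 0.3535535, -0.2828428, 1.1313712)
q + ½dt·q⊗(0,ω), renormalized = (-0.6880, 0.7233, -0.0141, 0.0565)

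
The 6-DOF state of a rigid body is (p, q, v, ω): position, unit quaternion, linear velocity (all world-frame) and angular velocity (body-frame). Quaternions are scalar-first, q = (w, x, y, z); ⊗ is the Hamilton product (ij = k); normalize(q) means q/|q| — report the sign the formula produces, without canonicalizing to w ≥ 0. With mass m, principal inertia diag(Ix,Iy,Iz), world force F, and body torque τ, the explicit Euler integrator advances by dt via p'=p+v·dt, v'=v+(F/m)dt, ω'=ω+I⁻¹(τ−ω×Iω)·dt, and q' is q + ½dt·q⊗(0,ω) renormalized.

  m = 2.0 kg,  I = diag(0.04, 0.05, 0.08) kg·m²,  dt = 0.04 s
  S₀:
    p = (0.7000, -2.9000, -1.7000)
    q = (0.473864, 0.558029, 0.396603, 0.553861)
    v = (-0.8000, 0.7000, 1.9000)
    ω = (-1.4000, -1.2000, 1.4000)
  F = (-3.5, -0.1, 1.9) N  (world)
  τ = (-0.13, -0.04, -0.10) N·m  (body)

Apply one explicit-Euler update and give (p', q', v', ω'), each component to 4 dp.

α = I⁻¹(τ − ω×Iω) = (-1.9900, -2.3680, -1.4600)
ω' = ω + α·dt = (-1.4796, -1.2947, 1.3416)
2q̇ = q⊗(0,ω) = (0.4817588, 0.5564678, -2.1252828, 0.5490190)
updated quaternion q' = (0.4830, 0.5685, 0.3537, 0.5642)
a = (-1.7500, -0.0500, 0.9500)
p + v·dt = (0.6680, -2.8720, -1.6240)
new velocity v' = (-0.8700, 0.6980, 1.9380)

p' = (0.6680, -2.8720, -1.6240)
q' = (0.4830, 0.5685, 0.3537, 0.5642)
v' = (-0.8700, 0.6980, 1.9380)
ω' = (-1.4796, -1.2947, 1.3416)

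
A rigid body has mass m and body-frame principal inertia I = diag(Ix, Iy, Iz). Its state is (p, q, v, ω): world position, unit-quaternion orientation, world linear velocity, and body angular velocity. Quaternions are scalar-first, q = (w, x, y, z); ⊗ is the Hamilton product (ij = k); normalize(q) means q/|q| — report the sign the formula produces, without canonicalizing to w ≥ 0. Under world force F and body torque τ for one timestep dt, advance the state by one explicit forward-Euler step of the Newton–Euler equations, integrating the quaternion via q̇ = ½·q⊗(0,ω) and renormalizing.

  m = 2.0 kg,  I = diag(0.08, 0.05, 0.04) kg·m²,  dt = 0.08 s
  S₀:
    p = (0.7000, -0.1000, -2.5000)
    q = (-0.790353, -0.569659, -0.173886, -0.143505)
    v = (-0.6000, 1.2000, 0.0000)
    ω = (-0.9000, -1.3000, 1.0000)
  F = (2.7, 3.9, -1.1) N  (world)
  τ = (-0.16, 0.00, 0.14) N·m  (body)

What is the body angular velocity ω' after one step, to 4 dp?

ω' = (-1.0730, -1.2424, 1.3502)

precession coupling ω×(Iω) = (0.0130, -0.0360, -0.0351)
(τ − ω×Iω)/I = (-2.1625, 0.7200, 4.3775)
ω + α·dt = (-1.0730, -1.2424, 1.3502)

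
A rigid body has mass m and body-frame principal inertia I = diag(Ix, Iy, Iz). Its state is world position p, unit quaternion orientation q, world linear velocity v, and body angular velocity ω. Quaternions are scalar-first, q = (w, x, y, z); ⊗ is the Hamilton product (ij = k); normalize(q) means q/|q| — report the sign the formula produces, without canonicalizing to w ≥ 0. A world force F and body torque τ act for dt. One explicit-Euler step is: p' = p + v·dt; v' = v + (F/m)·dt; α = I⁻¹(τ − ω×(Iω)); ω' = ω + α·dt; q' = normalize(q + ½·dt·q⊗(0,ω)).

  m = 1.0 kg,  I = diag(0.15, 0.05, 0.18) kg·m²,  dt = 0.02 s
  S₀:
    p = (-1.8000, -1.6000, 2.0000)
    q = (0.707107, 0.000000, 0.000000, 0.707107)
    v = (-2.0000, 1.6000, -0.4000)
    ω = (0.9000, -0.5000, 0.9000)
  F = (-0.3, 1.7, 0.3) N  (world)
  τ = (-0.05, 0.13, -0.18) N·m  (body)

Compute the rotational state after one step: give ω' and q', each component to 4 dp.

ω' = (0.9011, -0.4383, 0.8750)
q' = (0.7007, 0.0099, 0.0028, 0.7134)

precession coupling ω×(Iω) = (-0.0585, -0.0243, 0.0450)
α = I⁻¹(τ − ω×Iω) = (0.0567, 3.0860, -1.2500)
new body rate ω' = (0.9011, -0.4383, 0.8750)
q⊗(0,ω) = (-0.6363963, 0.9899498, 0.2828428, 0.6363963)
updated quaternion q' = (0.7007, 0.0099, 0.0028, 0.7134)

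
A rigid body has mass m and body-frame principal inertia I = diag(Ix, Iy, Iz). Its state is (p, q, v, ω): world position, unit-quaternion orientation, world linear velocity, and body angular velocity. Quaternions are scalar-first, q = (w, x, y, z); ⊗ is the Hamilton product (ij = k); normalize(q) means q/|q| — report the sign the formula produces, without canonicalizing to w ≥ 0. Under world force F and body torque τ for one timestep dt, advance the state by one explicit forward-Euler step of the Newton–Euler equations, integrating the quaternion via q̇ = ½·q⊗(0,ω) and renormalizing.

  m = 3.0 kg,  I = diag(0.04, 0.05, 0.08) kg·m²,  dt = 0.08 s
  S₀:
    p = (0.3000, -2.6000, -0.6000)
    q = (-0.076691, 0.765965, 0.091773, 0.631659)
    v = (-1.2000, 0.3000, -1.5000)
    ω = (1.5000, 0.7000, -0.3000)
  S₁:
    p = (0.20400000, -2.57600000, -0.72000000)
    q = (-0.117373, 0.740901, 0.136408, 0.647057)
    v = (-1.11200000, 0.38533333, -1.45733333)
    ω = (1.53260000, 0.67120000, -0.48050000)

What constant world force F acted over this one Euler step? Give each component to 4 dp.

v₁ − v₀ = (0.08800000, 0.08533333, 0.04266667)
applied force F = (3.3000, 3.2000, 1.6000)

F = (3.3000, 3.2000, 1.6000)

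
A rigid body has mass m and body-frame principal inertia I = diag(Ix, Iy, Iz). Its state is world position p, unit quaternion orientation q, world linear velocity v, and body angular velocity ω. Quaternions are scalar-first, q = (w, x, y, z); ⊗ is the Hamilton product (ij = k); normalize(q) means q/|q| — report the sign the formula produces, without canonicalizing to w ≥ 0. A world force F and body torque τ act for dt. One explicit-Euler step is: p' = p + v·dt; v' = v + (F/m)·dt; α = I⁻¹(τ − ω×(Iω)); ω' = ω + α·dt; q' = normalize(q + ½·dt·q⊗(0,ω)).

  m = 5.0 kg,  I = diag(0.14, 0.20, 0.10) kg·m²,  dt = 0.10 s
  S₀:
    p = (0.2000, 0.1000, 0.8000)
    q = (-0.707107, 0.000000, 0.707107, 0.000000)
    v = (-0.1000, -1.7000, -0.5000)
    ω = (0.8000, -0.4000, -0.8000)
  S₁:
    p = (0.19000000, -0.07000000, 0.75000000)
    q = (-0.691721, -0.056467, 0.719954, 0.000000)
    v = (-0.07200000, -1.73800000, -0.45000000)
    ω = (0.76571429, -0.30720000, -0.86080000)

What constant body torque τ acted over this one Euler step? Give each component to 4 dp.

τ = (-0.0800, 0.1600, -0.0800)

rate change Δω = (-0.03428571, 0.09280000, -0.06080000)
gyro term ω₀×Iω₀ = (-0.0320, -0.0256, -0.0192)
I·α + gyro = (-0.0800, 0.1600, -0.0800)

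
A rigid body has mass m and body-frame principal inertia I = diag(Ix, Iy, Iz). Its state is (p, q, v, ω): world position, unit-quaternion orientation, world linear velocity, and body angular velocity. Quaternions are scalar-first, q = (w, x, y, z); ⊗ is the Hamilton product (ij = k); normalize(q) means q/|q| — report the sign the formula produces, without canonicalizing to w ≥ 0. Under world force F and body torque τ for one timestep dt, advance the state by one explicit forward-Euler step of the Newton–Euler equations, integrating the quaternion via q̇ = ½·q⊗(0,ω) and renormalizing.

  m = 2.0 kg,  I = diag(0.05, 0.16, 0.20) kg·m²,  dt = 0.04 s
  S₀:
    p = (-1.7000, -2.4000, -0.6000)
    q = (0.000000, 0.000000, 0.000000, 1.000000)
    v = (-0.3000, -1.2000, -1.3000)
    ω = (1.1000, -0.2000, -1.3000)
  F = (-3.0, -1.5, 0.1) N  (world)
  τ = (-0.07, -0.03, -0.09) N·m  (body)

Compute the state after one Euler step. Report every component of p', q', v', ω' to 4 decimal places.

p' = (-1.7120, -2.4480, -0.6520)
q' = (0.0260, 0.0040, 0.0220, 0.9994)
v' = (-0.3600, -1.2300, -1.2980)
ω' = (1.0357, -0.2611, -1.3132)

a = (-1.5000, -0.7500, 0.0500)
p + v·dt = (-1.7120, -2.4480, -0.6520)
v + (F/m)dt = (-0.3600, -1.2300, -1.2980)
gyro term ω×Iω = (0.0104, 0.2145, -0.0242)
α = I⁻¹(τ − ω×Iω) = (-1.6080, -1.5281, -0.3290)
ω' = ω + α·dt = (1.0357, -0.2611, -1.3132)
q⊗(0,ω) = (1.3000000, 0.2000000, 1.1000000, 0.0000000)
updated quaternion q' = (0.0260, 0.0040, 0.0220, 0.9994)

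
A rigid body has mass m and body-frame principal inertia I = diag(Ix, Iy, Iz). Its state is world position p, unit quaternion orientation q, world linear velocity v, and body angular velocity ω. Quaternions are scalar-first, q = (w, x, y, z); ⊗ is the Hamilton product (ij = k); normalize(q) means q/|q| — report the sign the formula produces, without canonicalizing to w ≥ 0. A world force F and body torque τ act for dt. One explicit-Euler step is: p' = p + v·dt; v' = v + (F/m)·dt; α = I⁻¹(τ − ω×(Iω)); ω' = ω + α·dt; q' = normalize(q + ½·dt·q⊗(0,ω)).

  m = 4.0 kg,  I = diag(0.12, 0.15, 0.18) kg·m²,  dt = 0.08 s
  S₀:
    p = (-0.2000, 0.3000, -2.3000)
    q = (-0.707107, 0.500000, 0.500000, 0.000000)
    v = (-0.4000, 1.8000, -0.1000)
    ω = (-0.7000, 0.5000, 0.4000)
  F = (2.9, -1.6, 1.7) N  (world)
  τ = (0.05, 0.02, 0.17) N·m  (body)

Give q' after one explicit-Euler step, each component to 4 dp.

q⊗(0,ω) = (0.1000000, 0.6949749, -0.5535535, 0.3171572)
q + ½dt·q⊗(0,ω), renormalized = (-0.7026, 0.5274, 0.4775, 0.0127)

q' = (-0.7026, 0.5274, 0.4775, 0.0127)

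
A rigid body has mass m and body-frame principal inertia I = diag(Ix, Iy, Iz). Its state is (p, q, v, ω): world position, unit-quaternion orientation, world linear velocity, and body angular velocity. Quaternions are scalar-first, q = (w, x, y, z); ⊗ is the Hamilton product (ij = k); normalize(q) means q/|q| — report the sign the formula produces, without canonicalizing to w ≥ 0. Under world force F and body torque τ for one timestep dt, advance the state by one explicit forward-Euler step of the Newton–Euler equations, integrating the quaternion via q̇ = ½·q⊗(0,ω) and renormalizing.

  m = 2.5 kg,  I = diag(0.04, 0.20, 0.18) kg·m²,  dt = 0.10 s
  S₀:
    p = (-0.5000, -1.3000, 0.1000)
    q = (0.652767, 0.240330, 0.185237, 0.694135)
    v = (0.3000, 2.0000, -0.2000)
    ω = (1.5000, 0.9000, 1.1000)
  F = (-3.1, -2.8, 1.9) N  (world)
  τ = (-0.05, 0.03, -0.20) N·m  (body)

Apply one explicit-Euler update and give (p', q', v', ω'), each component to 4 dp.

gyro term ω×Iω = (-0.0198, -0.2310, 0.2160)
α = I⁻¹(τ − ω×Iω) = (-0.7550, 1.3050, -2.3111)
ω + α·dt = (1.4245, 1.0305, 0.8689)
Hamilton product q⊗(0,ω) = (-1.2907568, 0.5581897, 1.3643298, 0.6564852)
updated quaternion q' = (0.5851, 0.2668, 0.2521, 0.7231)
new position p' = (-0.4700, -1.1000, 0.0800)
new velocity v' = (0.1760, 1.8880, -0.1240)

p' = (-0.4700, -1.1000, 0.0800)
q' = (0.5851, 0.2668, 0.2521, 0.7231)
v' = (0.1760, 1.8880, -0.1240)
ω' = (1.4245, 1.0305, 0.8689)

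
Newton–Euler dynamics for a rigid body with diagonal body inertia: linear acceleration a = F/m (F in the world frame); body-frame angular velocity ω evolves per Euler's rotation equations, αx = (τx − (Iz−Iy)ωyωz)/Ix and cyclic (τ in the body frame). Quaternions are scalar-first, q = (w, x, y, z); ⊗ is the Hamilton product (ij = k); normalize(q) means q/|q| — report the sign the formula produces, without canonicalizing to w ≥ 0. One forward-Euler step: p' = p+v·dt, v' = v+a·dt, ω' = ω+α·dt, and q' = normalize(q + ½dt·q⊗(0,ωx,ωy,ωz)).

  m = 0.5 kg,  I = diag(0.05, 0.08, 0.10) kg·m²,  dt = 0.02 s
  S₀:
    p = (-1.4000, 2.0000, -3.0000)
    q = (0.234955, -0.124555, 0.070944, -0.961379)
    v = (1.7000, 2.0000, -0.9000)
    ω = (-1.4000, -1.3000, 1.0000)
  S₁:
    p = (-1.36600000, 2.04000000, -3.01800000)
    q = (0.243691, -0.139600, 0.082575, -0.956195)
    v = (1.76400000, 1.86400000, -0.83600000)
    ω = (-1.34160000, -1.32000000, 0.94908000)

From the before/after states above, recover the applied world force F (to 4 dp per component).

Δv = v₁−v₀ = (0.06400000, -0.13600000, 0.06400000)
F = m·Δv/dt = (1.6000, -3.4000, 1.6000)

F = (1.6000, -3.4000, 1.6000)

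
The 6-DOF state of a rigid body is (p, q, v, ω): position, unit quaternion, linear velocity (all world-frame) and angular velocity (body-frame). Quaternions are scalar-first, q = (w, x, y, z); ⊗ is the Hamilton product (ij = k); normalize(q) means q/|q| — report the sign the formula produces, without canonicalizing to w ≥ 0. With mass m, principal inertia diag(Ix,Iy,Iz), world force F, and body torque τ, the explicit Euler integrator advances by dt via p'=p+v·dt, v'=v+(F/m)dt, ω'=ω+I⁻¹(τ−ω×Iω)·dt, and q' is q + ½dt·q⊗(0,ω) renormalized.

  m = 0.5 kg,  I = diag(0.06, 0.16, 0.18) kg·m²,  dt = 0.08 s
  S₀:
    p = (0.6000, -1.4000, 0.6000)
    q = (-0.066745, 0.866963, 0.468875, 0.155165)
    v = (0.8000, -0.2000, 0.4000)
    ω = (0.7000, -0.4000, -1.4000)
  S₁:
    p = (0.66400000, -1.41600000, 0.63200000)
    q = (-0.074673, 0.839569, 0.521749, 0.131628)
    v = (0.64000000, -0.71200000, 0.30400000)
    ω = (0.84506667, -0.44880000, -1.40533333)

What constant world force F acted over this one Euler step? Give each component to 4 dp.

v₁ − v₀ = (-0.16000000, -0.51200000, -0.09600000)
m·(v₁−v₀)/dt = (-1.0000, -3.2000, -0.6000)

F = (-1.0000, -3.2000, -0.6000)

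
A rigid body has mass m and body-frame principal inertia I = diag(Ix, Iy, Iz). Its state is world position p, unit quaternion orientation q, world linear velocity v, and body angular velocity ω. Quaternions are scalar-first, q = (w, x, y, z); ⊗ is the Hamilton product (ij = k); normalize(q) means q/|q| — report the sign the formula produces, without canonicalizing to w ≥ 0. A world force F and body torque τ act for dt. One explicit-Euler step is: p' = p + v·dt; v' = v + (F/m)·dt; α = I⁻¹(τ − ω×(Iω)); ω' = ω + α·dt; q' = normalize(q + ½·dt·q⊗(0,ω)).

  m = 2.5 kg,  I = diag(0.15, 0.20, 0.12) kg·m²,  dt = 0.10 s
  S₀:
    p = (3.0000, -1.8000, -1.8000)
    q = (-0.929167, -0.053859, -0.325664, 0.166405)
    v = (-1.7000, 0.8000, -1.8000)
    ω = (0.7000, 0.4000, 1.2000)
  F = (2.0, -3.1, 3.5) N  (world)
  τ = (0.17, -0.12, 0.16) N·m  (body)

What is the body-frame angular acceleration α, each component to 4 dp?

gyro term ω×Iω = (-0.0384, 0.0252, 0.0140)
α = I⁻¹(τ − ω×Iω) = (1.3893, -0.7260, 1.2167)

α = (1.3893, -0.7260, 1.2167)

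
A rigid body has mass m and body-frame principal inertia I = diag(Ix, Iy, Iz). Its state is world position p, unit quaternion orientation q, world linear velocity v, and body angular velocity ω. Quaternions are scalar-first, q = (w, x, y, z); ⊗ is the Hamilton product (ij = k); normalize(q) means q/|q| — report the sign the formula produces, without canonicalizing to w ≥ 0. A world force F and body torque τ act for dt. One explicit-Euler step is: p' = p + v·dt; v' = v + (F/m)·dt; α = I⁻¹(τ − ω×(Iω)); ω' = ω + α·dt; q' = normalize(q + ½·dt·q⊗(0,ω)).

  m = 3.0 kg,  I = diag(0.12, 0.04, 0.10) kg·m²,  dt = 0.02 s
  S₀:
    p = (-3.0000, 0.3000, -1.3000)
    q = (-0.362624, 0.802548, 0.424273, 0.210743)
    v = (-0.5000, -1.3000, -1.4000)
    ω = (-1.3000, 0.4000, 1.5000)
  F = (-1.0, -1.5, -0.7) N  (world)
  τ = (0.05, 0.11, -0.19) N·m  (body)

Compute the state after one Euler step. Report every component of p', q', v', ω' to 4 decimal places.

a = F/m = (-0.3333, -0.5000, -0.2333)
p + v·dt = (-3.0100, 0.2740, -1.3280)
v' = v + a·dt = (-0.5067, -1.3100, -1.4047)
angular accel α = (0.1167, 3.7250, -2.3160)
ω + α·dt = (-1.2977, 0.4745, 1.4537)
2q̇ = q⊗(0,ω) = (0.5574887, 1.0235235, -1.6228375, 0.3286381)
updated quaternion q' = (-0.3570, 0.8126, 0.4080, 0.2140)

p' = (-3.0100, 0.2740, -1.3280)
q' = (-0.3570, 0.8126, 0.4080, 0.2140)
v' = (-0.5067, -1.3100, -1.4047)
ω' = (-1.2977, 0.4745, 1.4537)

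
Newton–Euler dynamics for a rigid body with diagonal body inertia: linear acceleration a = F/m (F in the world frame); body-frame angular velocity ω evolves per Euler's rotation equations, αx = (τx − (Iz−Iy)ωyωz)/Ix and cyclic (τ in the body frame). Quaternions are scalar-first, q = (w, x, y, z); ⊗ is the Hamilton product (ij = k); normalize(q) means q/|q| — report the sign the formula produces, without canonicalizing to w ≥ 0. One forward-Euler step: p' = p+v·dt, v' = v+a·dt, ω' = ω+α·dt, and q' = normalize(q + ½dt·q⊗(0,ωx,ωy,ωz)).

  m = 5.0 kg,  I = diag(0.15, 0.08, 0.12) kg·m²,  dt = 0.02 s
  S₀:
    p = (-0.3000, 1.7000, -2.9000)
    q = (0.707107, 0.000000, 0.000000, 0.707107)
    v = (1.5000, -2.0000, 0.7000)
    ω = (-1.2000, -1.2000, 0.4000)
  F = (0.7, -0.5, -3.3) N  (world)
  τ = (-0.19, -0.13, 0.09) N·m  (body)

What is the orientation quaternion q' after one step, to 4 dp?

q⊗(0,ω) = (-0.2828428, 0.0000000, -1.6970568, 0.2828428)
q' = normalize(q + ½dt·q⊗(0,ω)) = (0.7042, 0.0000, -0.0170, 0.7098)

q' = (0.7042, 0.0000, -0.0170, 0.7098)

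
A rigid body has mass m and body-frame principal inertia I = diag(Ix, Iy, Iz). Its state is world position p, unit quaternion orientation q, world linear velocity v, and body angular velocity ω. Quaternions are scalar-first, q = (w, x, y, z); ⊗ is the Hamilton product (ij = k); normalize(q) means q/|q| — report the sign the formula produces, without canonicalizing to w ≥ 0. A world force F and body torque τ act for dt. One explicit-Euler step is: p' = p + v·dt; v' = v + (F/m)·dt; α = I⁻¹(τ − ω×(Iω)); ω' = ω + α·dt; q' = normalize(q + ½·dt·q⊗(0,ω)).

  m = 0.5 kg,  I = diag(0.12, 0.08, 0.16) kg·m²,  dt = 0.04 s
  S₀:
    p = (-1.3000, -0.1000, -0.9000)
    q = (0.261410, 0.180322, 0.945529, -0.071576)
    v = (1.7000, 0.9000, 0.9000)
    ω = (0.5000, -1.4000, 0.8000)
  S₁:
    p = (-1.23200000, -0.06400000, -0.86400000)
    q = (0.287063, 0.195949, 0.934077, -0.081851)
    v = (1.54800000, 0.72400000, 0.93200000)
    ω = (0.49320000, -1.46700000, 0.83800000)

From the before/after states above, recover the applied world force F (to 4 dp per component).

F = (-1.9000, -2.2000, 0.4000)

Δv = v₁−v₀ = (-0.15200000, -0.17600000, 0.03200000)
m·(v₁−v₀)/dt = (-1.9000, -2.2000, 0.4000)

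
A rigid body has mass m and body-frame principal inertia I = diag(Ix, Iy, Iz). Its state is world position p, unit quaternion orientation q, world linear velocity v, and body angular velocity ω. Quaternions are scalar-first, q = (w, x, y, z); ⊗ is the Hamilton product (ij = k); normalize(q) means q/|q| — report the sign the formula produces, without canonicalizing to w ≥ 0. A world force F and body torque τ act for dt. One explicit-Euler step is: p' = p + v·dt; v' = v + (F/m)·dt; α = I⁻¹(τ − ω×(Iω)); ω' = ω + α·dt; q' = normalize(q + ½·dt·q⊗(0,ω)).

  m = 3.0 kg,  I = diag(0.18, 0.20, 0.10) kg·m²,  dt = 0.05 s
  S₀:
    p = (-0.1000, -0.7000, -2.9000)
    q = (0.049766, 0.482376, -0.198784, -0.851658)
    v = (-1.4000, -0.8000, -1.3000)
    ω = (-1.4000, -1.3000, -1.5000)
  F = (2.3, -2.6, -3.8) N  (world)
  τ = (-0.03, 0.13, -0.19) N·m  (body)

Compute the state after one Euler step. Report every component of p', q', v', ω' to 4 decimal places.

linear accel F/m = (0.7667, -0.8667, -1.2667)
p + v·dt = (-0.1700, -0.7400, -2.9650)
v' = v + a·dt = (-1.3617, -0.8433, -1.3633)
(τ − ω×Iω)/I = (0.9167, -0.1900, -2.2640)
new body rate ω' = (-1.3542, -1.3095, -1.6132)
q⊗(0,ω) = (-0.8605798, -0.8786518, 1.8511894, -0.9800354)
q + ½dt·q⊗(0,ω), renormalized = (0.0282, 0.4596, -0.1522, -0.8745)

p' = (-0.1700, -0.7400, -2.9650)
q' = (0.0282, 0.4596, -0.1522, -0.8745)
v' = (-1.3617, -0.8433, -1.3633)
ω' = (-1.3542, -1.3095, -1.6132)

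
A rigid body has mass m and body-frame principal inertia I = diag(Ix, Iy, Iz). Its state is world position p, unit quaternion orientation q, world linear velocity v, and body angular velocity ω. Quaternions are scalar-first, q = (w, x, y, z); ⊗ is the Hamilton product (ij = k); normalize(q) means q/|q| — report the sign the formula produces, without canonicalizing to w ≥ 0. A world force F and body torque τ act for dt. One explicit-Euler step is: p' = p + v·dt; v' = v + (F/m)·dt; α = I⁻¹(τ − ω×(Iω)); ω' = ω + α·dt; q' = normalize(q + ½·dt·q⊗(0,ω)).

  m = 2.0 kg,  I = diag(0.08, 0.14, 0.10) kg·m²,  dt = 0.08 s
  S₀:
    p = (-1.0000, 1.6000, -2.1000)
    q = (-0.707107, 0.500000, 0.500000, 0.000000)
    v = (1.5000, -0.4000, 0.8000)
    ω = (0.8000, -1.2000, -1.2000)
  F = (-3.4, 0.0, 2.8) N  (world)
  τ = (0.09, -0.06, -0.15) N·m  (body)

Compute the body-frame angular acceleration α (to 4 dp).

α = (1.8450, -0.5657, -0.9240)

ω×(Iω) gyroscopic = (-0.0576, 0.0192, -0.0576)
α = I⁻¹(τ − ω×Iω) = (1.8450, -0.5657, -0.9240)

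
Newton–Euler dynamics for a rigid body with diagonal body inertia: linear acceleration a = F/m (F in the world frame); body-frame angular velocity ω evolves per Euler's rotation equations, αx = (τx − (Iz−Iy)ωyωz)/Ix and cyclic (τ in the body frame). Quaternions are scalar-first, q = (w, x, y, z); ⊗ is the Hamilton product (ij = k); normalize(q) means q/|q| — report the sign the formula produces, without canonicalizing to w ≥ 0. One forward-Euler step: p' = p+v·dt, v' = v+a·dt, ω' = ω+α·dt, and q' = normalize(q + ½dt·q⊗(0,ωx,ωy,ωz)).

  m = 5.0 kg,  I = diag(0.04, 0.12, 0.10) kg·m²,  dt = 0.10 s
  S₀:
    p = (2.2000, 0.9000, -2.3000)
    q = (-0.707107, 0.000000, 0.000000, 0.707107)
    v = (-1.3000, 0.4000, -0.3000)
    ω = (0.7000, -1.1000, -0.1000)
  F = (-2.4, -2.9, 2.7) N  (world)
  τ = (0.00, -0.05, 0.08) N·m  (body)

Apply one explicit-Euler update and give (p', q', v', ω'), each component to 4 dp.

(τ − ω×Iω)/I = (0.0550, -0.4517, 1.4160)
ω' = ω + α·dt = (0.7055, -1.1452, 0.0416)
q⊗(0,ω) = (0.0707107, 0.2828428, 1.2727926, 0.0707107)
q' = normalize(q + ½dt·q⊗(0,ω)) = (-0.7021, 0.0141, 0.0635, 0.7091)
a = (-0.4800, -0.5800, 0.5400)
p + v·dt = (2.0700, 0.9400, -2.3300)
v' = v + a·dt = (-1.3480, 0.3420, -0.2460)

p' = (2.0700, 0.9400, -2.3300)
q' = (-0.7021, 0.0141, 0.0635, 0.7091)
v' = (-1.3480, 0.3420, -0.2460)
ω' = (0.7055, -1.1452, 0.0416)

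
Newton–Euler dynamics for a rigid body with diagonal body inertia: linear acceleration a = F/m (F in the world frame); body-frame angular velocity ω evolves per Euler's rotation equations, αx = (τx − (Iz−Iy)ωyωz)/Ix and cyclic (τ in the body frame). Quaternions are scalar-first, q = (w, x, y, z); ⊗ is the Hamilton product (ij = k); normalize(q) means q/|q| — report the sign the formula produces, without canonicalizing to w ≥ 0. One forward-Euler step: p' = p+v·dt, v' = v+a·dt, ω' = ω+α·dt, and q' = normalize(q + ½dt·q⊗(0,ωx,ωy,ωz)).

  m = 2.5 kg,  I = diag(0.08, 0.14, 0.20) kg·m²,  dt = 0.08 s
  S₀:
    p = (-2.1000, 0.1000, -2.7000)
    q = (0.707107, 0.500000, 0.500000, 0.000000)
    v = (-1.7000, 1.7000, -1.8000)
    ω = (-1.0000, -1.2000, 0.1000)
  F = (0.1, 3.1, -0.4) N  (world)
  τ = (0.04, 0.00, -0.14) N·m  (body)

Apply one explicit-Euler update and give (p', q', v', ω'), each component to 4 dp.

p' = (-2.2360, 0.2360, -2.8440)
q' = (0.7496, 0.4728, 0.4632, -0.0012)
v' = (-1.6968, 1.7992, -1.8128)
ω' = (-0.9528, -1.2069, 0.0152)

ω×(Iω) gyroscopic = (-0.0072, 0.0120, 0.0720)
α = I⁻¹(τ − ω×Iω) = (0.5900, -0.0857, -1.0600)
ω' = ω + α·dt = (-0.9528, -1.2069, 0.0152)
Hamilton product q⊗(0,ω) = (1.1000000, -0.6571070, -0.8985284, -0.0292893)
q + ½dt·q⊗(0,ω), renormalized = (0.7496, 0.4728, 0.4632, -0.0012)
a = F/m = (0.0400, 1.2400, -0.1600)
new position p' = (-2.2360, 0.2360, -2.8440)
v + (F/m)dt = (-1.6968, 1.7992, -1.8128)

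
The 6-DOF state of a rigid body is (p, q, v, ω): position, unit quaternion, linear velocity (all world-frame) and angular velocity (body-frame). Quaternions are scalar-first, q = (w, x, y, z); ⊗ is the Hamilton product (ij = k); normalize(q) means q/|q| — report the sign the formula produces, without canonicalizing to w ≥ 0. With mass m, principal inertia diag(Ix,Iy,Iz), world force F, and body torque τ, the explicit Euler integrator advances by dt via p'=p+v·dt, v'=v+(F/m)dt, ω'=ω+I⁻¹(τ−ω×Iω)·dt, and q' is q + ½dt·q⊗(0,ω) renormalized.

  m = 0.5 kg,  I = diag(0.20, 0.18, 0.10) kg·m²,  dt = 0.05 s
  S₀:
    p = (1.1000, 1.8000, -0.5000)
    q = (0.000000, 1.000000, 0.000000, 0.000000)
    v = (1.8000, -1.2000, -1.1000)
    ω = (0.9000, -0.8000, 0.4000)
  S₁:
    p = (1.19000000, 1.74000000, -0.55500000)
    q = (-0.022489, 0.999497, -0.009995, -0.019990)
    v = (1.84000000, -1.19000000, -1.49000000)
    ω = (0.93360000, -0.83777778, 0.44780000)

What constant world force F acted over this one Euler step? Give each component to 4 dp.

F = (0.4000, 0.1000, -3.9000)

Δv = v₁−v₀ = (0.04000000, 0.01000000, -0.39000000)
applied force F = (0.4000, 0.1000, -3.9000)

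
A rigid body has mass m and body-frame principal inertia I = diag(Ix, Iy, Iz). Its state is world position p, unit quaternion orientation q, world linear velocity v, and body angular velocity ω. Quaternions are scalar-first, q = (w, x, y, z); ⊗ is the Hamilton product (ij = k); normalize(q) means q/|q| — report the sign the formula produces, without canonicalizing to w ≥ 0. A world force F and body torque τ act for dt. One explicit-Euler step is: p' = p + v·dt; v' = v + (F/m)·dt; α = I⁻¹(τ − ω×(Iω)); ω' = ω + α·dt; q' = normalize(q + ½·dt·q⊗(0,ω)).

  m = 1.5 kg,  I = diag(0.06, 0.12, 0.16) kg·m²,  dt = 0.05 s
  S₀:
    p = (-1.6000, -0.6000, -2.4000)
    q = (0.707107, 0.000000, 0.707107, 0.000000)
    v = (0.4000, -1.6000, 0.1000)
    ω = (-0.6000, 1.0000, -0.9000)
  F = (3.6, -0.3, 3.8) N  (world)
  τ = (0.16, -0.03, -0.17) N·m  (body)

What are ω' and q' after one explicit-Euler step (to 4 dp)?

ω' = (-0.4367, 1.0100, -0.9419)
q' = (0.6890, -0.0265, 0.7243, -0.0053)

ω×(Iω) gyroscopic = (-0.0360, -0.0540, -0.0360)
α = I⁻¹(τ − ω×Iω) = (3.2667, 0.2000, -0.8375)
ω + α·dt = (-0.4367, 1.0100, -0.9419)
Hamilton product q⊗(0,ω) = (-0.7071070, -1.0606605, 0.7071070, -0.2121321)
q' = normalize(q + ½dt·q⊗(0,ω)) = (0.6890, -0.0265, 0.7243, -0.0053)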